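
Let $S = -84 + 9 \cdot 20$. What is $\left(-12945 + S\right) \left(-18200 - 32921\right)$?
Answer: $656853729$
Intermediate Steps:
$S = 96$ ($S = -84 + 180 = 96$)
$\left(-12945 + S\right) \left(-18200 - 32921\right) = \left(-12945 + 96\right) \left(-18200 - 32921\right) = \left(-12849\right) \left(-51121\right) = 656853729$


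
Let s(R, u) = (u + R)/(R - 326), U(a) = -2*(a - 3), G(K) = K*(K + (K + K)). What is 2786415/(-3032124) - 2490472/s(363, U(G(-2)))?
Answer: -93134499482237/348694260 ≈ -2.6710e+5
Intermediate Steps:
G(K) = 3*K² (G(K) = K*(K + 2*K) = K*(3*K) = 3*K²)
U(a) = 6 - 2*a (U(a) = -2*(-3 + a) = 6 - 2*a)
s(R, u) = (R + u)/(-326 + R)
2786415/(-3032124) - 2490472/s(363, U(G(-2))) = 2786415/(-3032124) - 2490472*(-326 + 363)/(363 + (6 - 6*(-2)²)) = 2786415*(-1/3032124) - 2490472*37/(363 + (6 - 6*4)) = -928805/1010708 - 2490472*37/(363 + (6 - 2*12)) = -928805/1010708 - 2490472*37/(363 + (6 - 24)) = -928805/1010708 - 2490472*37/(363 - 18) = -928805/1010708 - 2490472/((1/37)*345) = -928805/1010708 - 2490472/345/37 = -928805/1010708 - 2490472*37/345 = -928805/1010708 - 92147464/345 = -93134499482237/348694260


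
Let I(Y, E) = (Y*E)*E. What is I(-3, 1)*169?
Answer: -507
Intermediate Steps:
I(Y, E) = Y*E² (I(Y, E) = (E*Y)*E = Y*E²)
I(-3, 1)*169 = -3*1²*169 = -3*1*169 = -3*169 = -507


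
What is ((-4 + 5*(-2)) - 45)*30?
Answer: -1770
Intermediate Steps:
((-4 + 5*(-2)) - 45)*30 = ((-4 - 10) - 45)*30 = (-14 - 45)*30 = -59*30 = -1770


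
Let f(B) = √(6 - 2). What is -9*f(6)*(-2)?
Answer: 36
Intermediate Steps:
f(B) = 2 (f(B) = √4 = 2)
-9*f(6)*(-2) = -9*2*(-2) = -18*(-2) = 36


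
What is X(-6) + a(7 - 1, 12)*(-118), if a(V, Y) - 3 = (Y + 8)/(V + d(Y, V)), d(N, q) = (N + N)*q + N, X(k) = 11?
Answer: -28963/81 ≈ -357.57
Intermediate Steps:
d(N, q) = N + 2*N*q (d(N, q) = (2*N)*q + N = 2*N*q + N = N + 2*N*q)
a(V, Y) = 3 + (8 + Y)/(V + Y*(1 + 2*V)) (a(V, Y) = 3 + (Y + 8)/(V + Y*(1 + 2*V)) = 3 + (8 + Y)/(V + Y*(1 + 2*V)))
X(-6) + a(7 - 1, 12)*(-118) = 11 + ((8 + 3*(7 - 1) + 4*12 + 6*(7 - 1)*12)/((7 - 1) + 12 + 2*(7 - 1)*12))*(-118) = 11 + ((8 + 3*6 + 48 + 6*6*12)/(6 + 12 + 2*6*12))*(-118) = 11 + ((8 + 18 + 48 + 432)/(6 + 12 + 144))*(-118) = 11 + (506/162)*(-118) = 11 + ((1/162)*506)*(-118) = 11 + (253/81)*(-118) = 11 - 29854/81 = -28963/81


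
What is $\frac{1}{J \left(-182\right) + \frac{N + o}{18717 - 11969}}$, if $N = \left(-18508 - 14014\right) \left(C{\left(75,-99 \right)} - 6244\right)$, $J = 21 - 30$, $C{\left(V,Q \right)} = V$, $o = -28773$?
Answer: $\frac{6748}{211652669} \approx 3.1882 \cdot 10^{-5}$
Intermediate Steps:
$J = -9$
$N = 200628218$ ($N = \left(-18508 - 14014\right) \left(75 - 6244\right) = \left(-32522\right) \left(-6169\right) = 200628218$)
$\frac{1}{J \left(-182\right) + \frac{N + o}{18717 - 11969}} = \frac{1}{\left(-9\right) \left(-182\right) + \frac{200628218 - 28773}{18717 - 11969}} = \frac{1}{1638 + \frac{200599445}{6748}} = \frac{1}{\frac{211652669}{6748}} = \frac{6748}{211652669}$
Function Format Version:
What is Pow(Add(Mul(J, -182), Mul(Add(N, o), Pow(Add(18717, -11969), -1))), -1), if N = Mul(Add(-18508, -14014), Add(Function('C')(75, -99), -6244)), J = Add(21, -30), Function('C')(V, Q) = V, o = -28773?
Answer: Rational(6748, 211652669) ≈ 3.1882e-5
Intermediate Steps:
J = -9
N = 200628218 (N = Mul(Add(-18508, -14014), Add(75, -6244)) = Mul(-32522, -6169) = 200628218)
Pow(Add(Mul(J, -182), Mul(Add(N, o), Pow(Add(18717, -11969), -1))), -1) = Pow(Add(Mul(-9, -182), Mul(Add(200628218, -28773), Pow(Add(18717, -11969), -1))), -1) = Pow(Add(1638, Mul(200599445, Pow(6748, -1))), -1) = Pow(Add(1638, Mul(200599445, Rational(1, 6748))), -1) = Pow(Add(1638, Rational(200599445, 6748)), -1) = Pow(Rational(211652669, 6748), -1) = Rational(6748, 211652669)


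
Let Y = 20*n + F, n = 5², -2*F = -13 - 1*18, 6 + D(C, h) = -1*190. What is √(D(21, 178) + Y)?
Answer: 3*√142/2 ≈ 17.875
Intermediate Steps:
D(C, h) = -196 (D(C, h) = -6 - 1*190 = -6 - 190 = -196)
F = 31/2 (F = -(-13 - 1*18)/2 = -(-13 - 18)/2 = -½*(-31) = 31/2 ≈ 15.500)
n = 25
Y = 1031/2 (Y = 20*25 + 31/2 = 500 + 31/2 = 1031/2 ≈ 515.50)
√(D(21, 178) + Y) = √(-196 + 1031/2) = √(639/2) = 3*√142/2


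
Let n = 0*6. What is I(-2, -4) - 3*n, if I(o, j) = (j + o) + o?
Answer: -8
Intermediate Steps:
n = 0
I(o, j) = j + 2*o
I(-2, -4) - 3*n = (-4 + 2*(-2)) - 3*0 = (-4 - 4) + 0 = -8 + 0 = -8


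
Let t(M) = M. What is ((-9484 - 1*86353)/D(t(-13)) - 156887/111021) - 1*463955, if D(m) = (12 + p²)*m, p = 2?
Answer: -10703212308359/23092368 ≈ -4.6350e+5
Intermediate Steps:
D(m) = 16*m (D(m) = (12 + 2²)*m = (12 + 4)*m = 16*m)
((-9484 - 1*86353)/D(t(-13)) - 156887/111021) - 1*463955 = ((-9484 - 1*86353)/((16*(-13))) - 156887/111021) - 1*463955 = ((-9484 - 86353)/(-208) - 156887*1/111021) - 463955 = (-95837*(-1/208) - 156887/111021) - 463955 = (95837/208 - 156887/111021) - 463955 = 10607287081/23092368 - 463955 = -10703212308359/23092368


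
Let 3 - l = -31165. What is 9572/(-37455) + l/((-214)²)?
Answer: 182259532/428822295 ≈ 0.42502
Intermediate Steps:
l = 31168 (l = 3 - 1*(-31165) = 3 + 31165 = 31168)
9572/(-37455) + l/((-214)²) = 9572/(-37455) + 31168/((-214)²) = 9572*(-1/37455) + 31168/45796 = -9572/37455 + 31168*(1/45796) = -9572/37455 + 7792/11449 = 182259532/428822295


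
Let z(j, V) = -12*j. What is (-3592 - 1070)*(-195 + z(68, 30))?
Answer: 4713282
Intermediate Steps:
(-3592 - 1070)*(-195 + z(68, 30)) = (-3592 - 1070)*(-195 - 12*68) = -4662*(-195 - 816) = -4662*(-1011) = 4713282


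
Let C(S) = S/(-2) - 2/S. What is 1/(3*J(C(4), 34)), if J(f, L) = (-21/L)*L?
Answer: -1/63 ≈ -0.015873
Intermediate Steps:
C(S) = -2/S - S/2 (C(S) = S*(-½) - 2/S = -S/2 - 2/S = -2/S - S/2)
J(f, L) = -21
1/(3*J(C(4), 34)) = 1/(3*(-21)) = 1/(-63) = -1/63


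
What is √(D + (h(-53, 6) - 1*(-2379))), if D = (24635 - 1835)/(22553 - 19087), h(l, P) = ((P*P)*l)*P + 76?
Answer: I*√26988821777/1733 ≈ 94.797*I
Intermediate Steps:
h(l, P) = 76 + l*P³ (h(l, P) = (P²*l)*P + 76 = (l*P²)*P + 76 = l*P³ + 76 = 76 + l*P³)
D = 11400/1733 (D = 22800/3466 = 22800*(1/3466) = 11400/1733 ≈ 6.5782)
√(D + (h(-53, 6) - 1*(-2379))) = √(11400/1733 + ((76 - 53*6³) - 1*(-2379))) = √(11400/1733 + ((76 - 53*216) + 2379)) = √(11400/1733 + ((76 - 11448) + 2379)) = √(11400/1733 + (-11372 + 2379)) = √(11400/1733 - 8993) = √(-15573469/1733) = I*√26988821777/1733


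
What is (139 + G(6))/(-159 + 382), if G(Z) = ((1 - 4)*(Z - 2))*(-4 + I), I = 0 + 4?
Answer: 139/223 ≈ 0.62332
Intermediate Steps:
I = 4
G(Z) = 0 (G(Z) = ((1 - 4)*(Z - 2))*(-4 + 4) = -3*(-2 + Z)*0 = (6 - 3*Z)*0 = 0)
(139 + G(6))/(-159 + 382) = (139 + 0)/(-159 + 382) = 139/223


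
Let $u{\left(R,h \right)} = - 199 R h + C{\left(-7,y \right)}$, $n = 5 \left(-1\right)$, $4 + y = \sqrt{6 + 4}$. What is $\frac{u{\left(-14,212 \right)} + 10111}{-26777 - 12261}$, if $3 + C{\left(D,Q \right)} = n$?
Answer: $- \frac{600735}{39038} \approx -15.388$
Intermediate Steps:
$y = -4 + \sqrt{10}$ ($y = -4 + \sqrt{6 + 4} = -4 + \sqrt{10} \approx -0.83772$)
$n = -5$
$C{\left(D,Q \right)} = -8$ ($C{\left(D,Q \right)} = -3 - 5 = -8$)
$u{\left(R,h \right)} = -8 - 199 R h$ ($u{\left(R,h \right)} = - 199 R h - 8 = -8 - 199 R h$)
$\frac{u{\left(-14,212 \right)} + 10111}{-26777 - 12261} = \frac{\left(-8 - \left(-2786\right) 212\right) + 10111}{-26777 - 12261} = \frac{\left(-8 + 590632\right) + 10111}{-39038} = \left(590624 + 10111\right) \left(- \frac{1}{39038}\right) = 600735 \left(- \frac{1}{39038}\right) = - \frac{600735}{39038}$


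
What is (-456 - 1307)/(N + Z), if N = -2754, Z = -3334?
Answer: 1763/6088 ≈ 0.28959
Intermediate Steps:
(-456 - 1307)/(N + Z) = (-456 - 1307)/(-2754 - 3334) = -1763/(-6088) = -1763*(-1/6088) = 1763/6088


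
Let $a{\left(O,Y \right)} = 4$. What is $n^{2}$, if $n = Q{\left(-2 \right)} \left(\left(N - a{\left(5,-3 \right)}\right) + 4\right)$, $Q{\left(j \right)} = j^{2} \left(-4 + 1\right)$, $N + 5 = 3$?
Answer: $576$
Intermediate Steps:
$N = -2$ ($N = -5 + 3 = -2$)
$Q{\left(j \right)} = - 3 j^{2}$ ($Q{\left(j \right)} = j^{2} \left(-3\right) = - 3 j^{2}$)
$n = 24$ ($n = - 3 \left(-2\right)^{2} \left(\left(-2 - 4\right) + 4\right) = \left(-3\right) 4 \left(\left(-2 - 4\right) + 4\right) = - 12 \left(-6 + 4\right) = \left(-12\right) \left(-2\right) = 24$)
$n^{2} = 24^{2} = 576$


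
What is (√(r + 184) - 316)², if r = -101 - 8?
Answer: 99931 - 3160*√3 ≈ 94458.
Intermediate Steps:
r = -109
(√(r + 184) - 316)² = (√(-109 + 184) - 316)² = (√75 - 316)² = (5*√3 - 316)² = (-316 + 5*√3)²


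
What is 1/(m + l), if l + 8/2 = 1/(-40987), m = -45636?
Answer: -40987/1870646681 ≈ -2.1911e-5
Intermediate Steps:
l = -163949/40987 (l = -4 + 1/(-40987) = -4 - 1/40987 = -163949/40987 ≈ -4.0000)
1/(m + l) = 1/(-45636 - 163949/40987) = 1/(-1870646681/40987) = -40987/1870646681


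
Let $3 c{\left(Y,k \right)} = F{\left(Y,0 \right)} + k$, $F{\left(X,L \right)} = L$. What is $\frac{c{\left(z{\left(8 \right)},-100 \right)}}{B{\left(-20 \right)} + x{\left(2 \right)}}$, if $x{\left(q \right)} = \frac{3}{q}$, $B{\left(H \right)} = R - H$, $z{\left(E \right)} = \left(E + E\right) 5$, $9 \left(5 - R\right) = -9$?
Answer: $- \frac{40}{33} \approx -1.2121$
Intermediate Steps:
$R = 6$ ($R = 5 - -1 = 5 + 1 = 6$)
$z{\left(E \right)} = 10 E$ ($z{\left(E \right)} = 2 E 5 = 10 E$)
$B{\left(H \right)} = 6 - H$
$c{\left(Y,k \right)} = \frac{k}{3}$ ($c{\left(Y,k \right)} = \frac{0 + k}{3} = \frac{k}{3}$)
$\frac{c{\left(z{\left(8 \right)},-100 \right)}}{B{\left(-20 \right)} + x{\left(2 \right)}} = \frac{\frac{1}{3} \left(-100\right)}{\left(6 - -20\right) + \frac{3}{2}} = \frac{1}{\left(6 + 20\right) + 3 \cdot \frac{1}{2}} \left(- \frac{100}{3}\right) = \frac{1}{26 + \frac{3}{2}} \left(- \frac{100}{3}\right) = \frac{1}{\frac{55}{2}} \left(- \frac{100}{3}\right) = \frac{2}{55} \left(- \frac{100}{3}\right) = - \frac{40}{33}$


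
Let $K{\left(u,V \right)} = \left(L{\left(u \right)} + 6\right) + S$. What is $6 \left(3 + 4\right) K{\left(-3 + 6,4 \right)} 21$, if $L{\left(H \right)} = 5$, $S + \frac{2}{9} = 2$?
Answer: $11270$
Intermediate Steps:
$S = \frac{16}{9}$ ($S = - \frac{2}{9} + 2 = \frac{16}{9} \approx 1.7778$)
$K{\left(u,V \right)} = \frac{115}{9}$ ($K{\left(u,V \right)} = \left(5 + 6\right) + \frac{16}{9} = 11 + \frac{16}{9} = \frac{115}{9}$)
$6 \left(3 + 4\right) K{\left(-3 + 6,4 \right)} 21 = 6 \left(3 + 4\right) \frac{115}{9} \cdot 21 = 6 \cdot 7 \cdot \frac{115}{9} \cdot 21 = 42 \cdot \frac{115}{9} \cdot 21 = \frac{1610}{3} \cdot 21 = 11270$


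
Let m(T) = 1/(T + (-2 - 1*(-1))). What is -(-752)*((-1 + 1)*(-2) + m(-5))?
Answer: -376/3 ≈ -125.33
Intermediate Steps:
m(T) = 1/(-1 + T) (m(T) = 1/(T + (-2 + 1)) = 1/(T - 1) = 1/(-1 + T))
-(-752)*((-1 + 1)*(-2) + m(-5)) = -(-752)*((-1 + 1)*(-2) + 1/(-1 - 5)) = -(-752)*(0*(-2) + 1/(-6)) = -(-752)*(0 - ⅙) = -(-752)*(-1)/6 = -376*⅓ = -376/3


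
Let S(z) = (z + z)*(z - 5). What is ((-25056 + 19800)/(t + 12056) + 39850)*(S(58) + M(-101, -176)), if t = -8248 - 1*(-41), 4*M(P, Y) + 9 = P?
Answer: 312915446659/1283 ≈ 2.4389e+8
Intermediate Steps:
S(z) = 2*z*(-5 + z) (S(z) = (2*z)*(-5 + z) = 2*z*(-5 + z))
M(P, Y) = -9/4 + P/4
t = -8207 (t = -8248 + 41 = -8207)
((-25056 + 19800)/(t + 12056) + 39850)*(S(58) + M(-101, -176)) = ((-25056 + 19800)/(-8207 + 12056) + 39850)*(2*58*(-5 + 58) + (-9/4 + (1/4)*(-101))) = (-5256/3849 + 39850)*(2*58*53 + (-9/4 - 101/4)) = (-5256*1/3849 + 39850)*(6148 - 55/2) = (-1752/1283 + 39850)*(12241/2) = (51125798/1283)*(12241/2) = 312915446659/1283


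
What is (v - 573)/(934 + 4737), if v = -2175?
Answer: -2748/5671 ≈ -0.48457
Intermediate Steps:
(v - 573)/(934 + 4737) = (-2175 - 573)/(934 + 4737) = -2748/5671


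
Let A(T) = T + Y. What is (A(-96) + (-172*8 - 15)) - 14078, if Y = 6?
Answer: -15559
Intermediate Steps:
A(T) = 6 + T (A(T) = T + 6 = 6 + T)
(A(-96) + (-172*8 - 15)) - 14078 = ((6 - 96) + (-172*8 - 15)) - 14078 = (-90 + (-43*32 - 15)) - 14078 = (-90 + (-1376 - 15)) - 14078 = (-90 - 1391) - 14078 = -1481 - 14078 = -15559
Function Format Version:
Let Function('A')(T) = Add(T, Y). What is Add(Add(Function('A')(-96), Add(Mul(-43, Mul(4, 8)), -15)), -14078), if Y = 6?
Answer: -15559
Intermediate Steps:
Function('A')(T) = Add(6, T) (Function('A')(T) = Add(T, 6) = Add(6, T))
Add(Add(Function('A')(-96), Add(Mul(-43, Mul(4, 8)), -15)), -14078) = Add(Add(Add(6, -96), Add(Mul(-43, Mul(4, 8)), -15)), -14078) = Add(Add(-90, Add(Mul(-43, 32), -15)), -14078) = Add(Add(-90, Add(-1376, -15)), -14078) = Add(Add(-90, -1391), -14078) = Add(-1481, -14078) = -15559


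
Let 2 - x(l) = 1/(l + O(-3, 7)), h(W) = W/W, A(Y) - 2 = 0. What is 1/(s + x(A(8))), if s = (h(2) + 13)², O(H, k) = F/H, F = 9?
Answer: 1/199 ≈ 0.0050251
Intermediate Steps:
O(H, k) = 9/H
A(Y) = 2 (A(Y) = 2 + 0 = 2)
h(W) = 1
x(l) = 2 - 1/(-3 + l) (x(l) = 2 - 1/(l + 9/(-3)) = 2 - 1/(l + 9*(-⅓)) = 2 - 1/(l - 3) = 2 - 1/(-3 + l))
s = 196 (s = (1 + 13)² = 14² = 196)
1/(s + x(A(8))) = 1/(196 + (-7 + 2*2)/(-3 + 2)) = 1/(196 + (-7 + 4)/(-1)) = 1/(196 - 1*(-3)) = 1/(196 + 3) = 1/199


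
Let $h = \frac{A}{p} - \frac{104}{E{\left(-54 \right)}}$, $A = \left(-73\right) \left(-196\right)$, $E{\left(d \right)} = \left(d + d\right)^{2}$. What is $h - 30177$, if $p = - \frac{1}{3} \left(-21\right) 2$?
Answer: $- \frac{42508003}{1458} \approx -29155.0$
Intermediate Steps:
$E{\left(d \right)} = 4 d^{2}$ ($E{\left(d \right)} = \left(2 d\right)^{2} = 4 d^{2}$)
$A = 14308$
$p = 14$ ($p = \left(-1\right) \frac{1}{3} \left(-21\right) 2 = \left(- \frac{1}{3}\right) \left(-21\right) 2 = 7 \cdot 2 = 14$)
$h = \frac{1490063}{1458}$ ($h = \frac{14308}{14} - \frac{104}{4 \left(-54\right)^{2}} = 14308 \cdot \frac{1}{14} - \frac{104}{4 \cdot 2916} = 1022 - \frac{104}{11664} = 1022 - \frac{13}{1458} = \frac{1490063}{1458} \approx 1022.0$)
$h - 30177 = \frac{1490063}{1458} - 30177 = - \frac{42508003}{1458}$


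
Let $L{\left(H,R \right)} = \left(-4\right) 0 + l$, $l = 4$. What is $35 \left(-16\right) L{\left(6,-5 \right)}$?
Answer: $-2240$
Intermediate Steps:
$L{\left(H,R \right)} = 4$ ($L{\left(H,R \right)} = \left(-4\right) 0 + 4 = 0 + 4 = 4$)
$35 \left(-16\right) L{\left(6,-5 \right)} = 35 \left(-16\right) 4 = \left(-560\right) 4 = -2240$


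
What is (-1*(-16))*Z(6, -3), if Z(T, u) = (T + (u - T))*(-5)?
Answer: 240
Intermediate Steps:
Z(T, u) = -5*u (Z(T, u) = u*(-5) = -5*u)
(-1*(-16))*Z(6, -3) = (-1*(-16))*(-5*(-3)) = 16*15 = 240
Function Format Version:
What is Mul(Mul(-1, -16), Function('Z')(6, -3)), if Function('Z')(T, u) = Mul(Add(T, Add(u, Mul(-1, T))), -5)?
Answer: 240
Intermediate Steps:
Function('Z')(T, u) = Mul(-5, u) (Function('Z')(T, u) = Mul(u, -5) = Mul(-5, u))
Mul(Mul(-1, -16), Function('Z')(6, -3)) = Mul(Mul(-1, -16), Mul(-5, -3)) = Mul(16, 15) = 240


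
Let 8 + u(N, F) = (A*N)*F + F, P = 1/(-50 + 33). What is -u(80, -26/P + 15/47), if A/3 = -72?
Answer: 359213507/47 ≈ 7.6428e+6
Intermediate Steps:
P = -1/17 (P = 1/(-17) = -1/17 ≈ -0.058824)
A = -216 (A = 3*(-72) = -216)
u(N, F) = -8 + F - 216*F*N (u(N, F) = -8 + ((-216*N)*F + F) = -8 + (-216*F*N + F) = -8 + (F - 216*F*N) = -8 + F - 216*F*N)
-u(80, -26/P + 15/47) = -(-8 + (-26/(-1/17) + 15/47) - 216*(-26/(-1/17) + 15/47)*80) = -(-8 + (-26*(-17) + 15*(1/47)) - 216*(-26*(-17) + 15*(1/47))*80) = -(-8 + (442 + 15/47) - 216*(442 + 15/47)*80) = -(-8 + 20789/47 - 216*20789/47*80) = -(-8 + 20789/47 - 359233920/47) = -1*(-359213507/47) = 359213507/47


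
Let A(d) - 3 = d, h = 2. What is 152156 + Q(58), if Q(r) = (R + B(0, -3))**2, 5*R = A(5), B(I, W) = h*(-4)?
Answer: 3804924/25 ≈ 1.5220e+5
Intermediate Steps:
A(d) = 3 + d
B(I, W) = -8 (B(I, W) = 2*(-4) = -8)
R = 8/5 (R = (3 + 5)/5 = (1/5)*8 = 8/5 ≈ 1.6000)
Q(r) = 1024/25 (Q(r) = (8/5 - 8)**2 = (-32/5)**2 = 1024/25)
152156 + Q(58) = 152156 + 1024/25 = 3804924/25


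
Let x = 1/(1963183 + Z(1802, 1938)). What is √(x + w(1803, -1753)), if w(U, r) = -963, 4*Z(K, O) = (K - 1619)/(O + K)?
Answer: I*√830636572003273530928067/29369217863 ≈ 31.032*I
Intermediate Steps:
Z(K, O) = (-1619 + K)/(4*(K + O)) (Z(K, O) = ((K - 1619)/(O + K))/4 = ((-1619 + K)/(K + O))/4 = (-1619 + K)/(4*(K + O)))
x = 14960/29369217863 (x = 1/(1963183 + (-1619 + 1802)/(4*(1802 + 1938))) = 1/(1963183 + (¼)*183/3740) = 1/(1963183 + (¼)*(1/3740)*183) = 1/(1963183 + 183/14960) = 1/(29369217863/14960) = 14960/29369217863 ≈ 5.0938e-7)
√(x + w(1803, -1753)) = √(14960/29369217863 - 963) = √(-28282556787109/29369217863) = I*√830636572003273530928067/29369217863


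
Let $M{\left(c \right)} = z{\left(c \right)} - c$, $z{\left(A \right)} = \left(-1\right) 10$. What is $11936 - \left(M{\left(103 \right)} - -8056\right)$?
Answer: $3993$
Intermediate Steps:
$z{\left(A \right)} = -10$
$M{\left(c \right)} = -10 - c$
$11936 - \left(M{\left(103 \right)} - -8056\right) = 11936 - \left(\left(-10 - 103\right) - -8056\right) = 11936 - \left(\left(-10 - 103\right) + 8056\right) = 11936 - \left(-113 + 8056\right) = 11936 - 7943 = 3993$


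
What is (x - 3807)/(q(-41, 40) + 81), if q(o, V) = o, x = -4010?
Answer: -7817/40 ≈ -195.43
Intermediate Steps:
(x - 3807)/(q(-41, 40) + 81) = (-4010 - 3807)/(-41 + 81) = -7817/40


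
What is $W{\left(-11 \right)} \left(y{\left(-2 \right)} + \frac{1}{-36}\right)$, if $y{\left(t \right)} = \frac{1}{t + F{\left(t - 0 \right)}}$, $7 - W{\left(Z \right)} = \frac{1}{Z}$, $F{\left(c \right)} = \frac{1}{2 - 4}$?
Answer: $- \frac{91}{30} \approx -3.0333$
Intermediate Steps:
$F{\left(c \right)} = - \frac{1}{2}$ ($F{\left(c \right)} = \frac{1}{-2} = - \frac{1}{2}$)
$W{\left(Z \right)} = 7 - \frac{1}{Z}$
$y{\left(t \right)} = \frac{1}{- \frac{1}{2} + t}$ ($y{\left(t \right)} = \frac{1}{t - \frac{1}{2}} = \frac{1}{- \frac{1}{2} + t}$)
$W{\left(-11 \right)} \left(y{\left(-2 \right)} + \frac{1}{-36}\right) = \left(7 - \frac{1}{-11}\right) \left(\frac{2}{-1 + 2 \left(-2\right)} + \frac{1}{-36}\right) = \left(7 - - \frac{1}{11}\right) \left(\frac{2}{-1 - 4} - \frac{1}{36}\right) = \left(7 + \frac{1}{11}\right) \left(\frac{2}{-5} - \frac{1}{36}\right) = \frac{78 \left(2 \left(- \frac{1}{5}\right) - \frac{1}{36}\right)}{11} = \frac{78 \left(- \frac{2}{5} - \frac{1}{36}\right)}{11} = \frac{78}{11} \left(- \frac{77}{180}\right) = - \frac{91}{30}$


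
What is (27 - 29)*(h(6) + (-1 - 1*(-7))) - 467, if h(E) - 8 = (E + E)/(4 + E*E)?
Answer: -2478/5 ≈ -495.60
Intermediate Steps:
h(E) = 8 + 2*E/(4 + E²) (h(E) = 8 + (E + E)/(4 + E*E) = 8 + (2*E)/(4 + E²) = 8 + 2*E/(4 + E²))
(27 - 29)*(h(6) + (-1 - 1*(-7))) - 467 = (27 - 29)*(2*(16 + 6 + 4*6²)/(4 + 6²) + (-1 - 1*(-7))) - 467 = -2*(2*(16 + 6 + 4*36)/(4 + 36) + (-1 + 7)) - 467 = -2*(2*(16 + 6 + 144)/40 + 6) - 467 = -2*(2*(1/40)*166 + 6) - 467 = -2*(83/10 + 6) - 467 = -2*143/10 - 467 = -143/5 - 467 = -2478/5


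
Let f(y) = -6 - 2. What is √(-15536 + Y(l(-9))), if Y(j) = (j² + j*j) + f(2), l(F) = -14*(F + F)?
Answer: 2*√27866 ≈ 333.86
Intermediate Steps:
l(F) = -28*F
f(y) = -8
Y(j) = -8 + 2*j² (Y(j) = (j² + j*j) - 8 = (j² + j²) - 8 = 2*j² - 8 = -8 + 2*j²)
√(-15536 + Y(l(-9))) = √(-15536 + (-8 + 2*(-28*(-9))²)) = √(-15536 + (-8 + 2*252²)) = √(-15536 + (-8 + 2*63504)) = √(-15536 + (-8 + 127008)) = √(-15536 + 127000) = √111464 = 2*√27866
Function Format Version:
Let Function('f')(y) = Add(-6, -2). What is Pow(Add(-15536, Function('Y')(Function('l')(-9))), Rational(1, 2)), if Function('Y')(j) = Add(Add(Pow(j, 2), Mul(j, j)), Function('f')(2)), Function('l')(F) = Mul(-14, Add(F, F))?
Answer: Mul(2, Pow(27866, Rational(1, 2))) ≈ 333.86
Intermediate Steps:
Function('l')(F) = Mul(-28, F) (Function('l')(F) = Mul(-14, Mul(2, F)) = Mul(-28, F))
Function('f')(y) = -8
Function('Y')(j) = Add(-8, Mul(2, Pow(j, 2))) (Function('Y')(j) = Add(Add(Pow(j, 2), Mul(j, j)), -8) = Add(Add(Pow(j, 2), Pow(j, 2)), -8) = Add(Mul(2, Pow(j, 2)), -8) = Add(-8, Mul(2, Pow(j, 2))))
Pow(Add(-15536, Function('Y')(Function('l')(-9))), Rational(1, 2)) = Pow(Add(-15536, Add(-8, Mul(2, Pow(Mul(-28, -9), 2)))), Rational(1, 2)) = Pow(Add(-15536, Add(-8, Mul(2, Pow(252, 2)))), Rational(1, 2)) = Pow(Add(-15536, Add(-8, Mul(2, 63504))), Rational(1, 2)) = Pow(Add(-15536, Add(-8, 127008)), Rational(1, 2)) = Pow(Add(-15536, 127000), Rational(1, 2)) = Pow(111464, Rational(1, 2)) = Mul(2, Pow(27866, Rational(1, 2)))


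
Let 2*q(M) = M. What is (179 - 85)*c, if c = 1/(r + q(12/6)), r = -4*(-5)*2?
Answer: 94/41 ≈ 2.2927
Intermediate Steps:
q(M) = M/2
r = 40 (r = 20*2 = 40)
c = 1/41 (c = 1/(40 + (12/6)/2) = 1/(40 + (12*(1/6))/2) = 1/(40 + (1/2)*2) = 1/(40 + 1) = 1/41 ≈ 0.024390)
(179 - 85)*c = (179 - 85)*(1/41) = 94*(1/41) = 94/41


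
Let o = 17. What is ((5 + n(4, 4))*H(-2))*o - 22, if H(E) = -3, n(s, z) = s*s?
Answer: -1093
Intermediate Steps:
n(s, z) = s**2
((5 + n(4, 4))*H(-2))*o - 22 = ((5 + 4**2)*(-3))*17 - 22 = ((5 + 16)*(-3))*17 - 22 = (21*(-3))*17 - 22 = -63*17 - 22 = -1071 - 22 = -1093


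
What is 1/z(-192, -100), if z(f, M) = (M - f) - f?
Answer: 1/284 ≈ 0.0035211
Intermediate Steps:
z(f, M) = M - 2*f
1/z(-192, -100) = 1/(-100 - 2*(-192)) = 1/(-100 + 384) = 1/284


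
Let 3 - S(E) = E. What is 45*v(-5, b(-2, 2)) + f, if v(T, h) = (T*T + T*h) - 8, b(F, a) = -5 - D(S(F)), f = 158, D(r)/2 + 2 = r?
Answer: 3398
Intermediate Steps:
S(E) = 3 - E
D(r) = -4 + 2*r
b(F, a) = -7 + 2*F (b(F, a) = -5 - (-4 + 2*(3 - F)) = -5 - (-4 + (6 - 2*F)) = -5 - (2 - 2*F) = -5 + (-2 + 2*F) = -7 + 2*F)
v(T, h) = -8 + T² + T*h (v(T, h) = (T² + T*h) - 8 = -8 + T² + T*h)
45*v(-5, b(-2, 2)) + f = 45*(-8 + (-5)² - 5*(-7 + 2*(-2))) + 158 = 45*(-8 + 25 - 5*(-7 - 4)) + 158 = 45*(-8 + 25 - 5*(-11)) + 158 = 45*(-8 + 25 + 55) + 158 = 45*72 + 158 = 3240 + 158 = 3398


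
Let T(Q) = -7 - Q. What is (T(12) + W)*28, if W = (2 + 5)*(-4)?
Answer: -1316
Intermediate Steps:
W = -28 (W = 7*(-4) = -28)
(T(12) + W)*28 = ((-7 - 1*12) - 28)*28 = ((-7 - 12) - 28)*28 = (-19 - 28)*28 = -47*28 = -1316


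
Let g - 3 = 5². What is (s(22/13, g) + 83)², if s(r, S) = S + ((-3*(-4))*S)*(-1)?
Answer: 50625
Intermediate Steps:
g = 28 (g = 3 + 5² = 3 + 25 = 28)
s(r, S) = -11*S (s(r, S) = S + (12*S)*(-1) = S - 12*S = -11*S)
(s(22/13, g) + 83)² = (-11*28 + 83)² = (-308 + 83)² = (-225)² = 50625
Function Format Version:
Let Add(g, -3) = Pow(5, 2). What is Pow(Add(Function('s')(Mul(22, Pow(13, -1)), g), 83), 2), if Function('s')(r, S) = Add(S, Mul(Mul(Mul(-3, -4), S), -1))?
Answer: 50625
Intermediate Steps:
g = 28 (g = Add(3, Pow(5, 2)) = Add(3, 25) = 28)
Function('s')(r, S) = Mul(-11, S) (Function('s')(r, S) = Add(S, Mul(Mul(12, S), -1)) = Add(S, Mul(-12, S)) = Mul(-11, S))
Pow(Add(Function('s')(Mul(22, Pow(13, -1)), g), 83), 2) = Pow(Add(Mul(-11, 28), 83), 2) = Pow(Add(-308, 83), 2) = Pow(-225, 2) = 50625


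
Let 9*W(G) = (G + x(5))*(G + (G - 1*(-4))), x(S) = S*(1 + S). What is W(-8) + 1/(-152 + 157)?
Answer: -437/15 ≈ -29.133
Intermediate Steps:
W(G) = (4 + 2*G)*(30 + G)/9 (W(G) = ((G + 5*(1 + 5))*(G + (G - 1*(-4))))/9 = ((G + 5*6)*(G + (G + 4)))/9 = ((G + 30)*(G + (4 + G)))/9 = ((30 + G)*(4 + 2*G))/9 = ((4 + 2*G)*(30 + G))/9 = (4 + 2*G)*(30 + G)/9)
W(-8) + 1/(-152 + 157) = (40/3 + (2/9)*(-8)**2 + (64/9)*(-8)) + 1/(-152 + 157) = (40/3 + (2/9)*64 - 512/9) + 1/5 = (40/3 + 128/9 - 512/9) + 1/5 = -88/3 + 1/5 = -437/15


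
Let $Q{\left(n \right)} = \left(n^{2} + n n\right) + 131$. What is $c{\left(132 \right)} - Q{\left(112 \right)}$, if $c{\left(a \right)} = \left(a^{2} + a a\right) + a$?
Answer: $9761$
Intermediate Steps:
$Q{\left(n \right)} = 131 + 2 n^{2}$ ($Q{\left(n \right)} = \left(n^{2} + n^{2}\right) + 131 = 2 n^{2} + 131 = 131 + 2 n^{2}$)
$c{\left(a \right)} = a + 2 a^{2}$ ($c{\left(a \right)} = \left(a^{2} + a^{2}\right) + a = 2 a^{2} + a = a + 2 a^{2}$)
$c{\left(132 \right)} - Q{\left(112 \right)} = 132 \left(1 + 2 \cdot 132\right) - \left(131 + 2 \cdot 112^{2}\right) = 132 \left(1 + 264\right) - \left(131 + 2 \cdot 12544\right) = 132 \cdot 265 - \left(131 + 25088\right) = 34980 - 25219 = 9761$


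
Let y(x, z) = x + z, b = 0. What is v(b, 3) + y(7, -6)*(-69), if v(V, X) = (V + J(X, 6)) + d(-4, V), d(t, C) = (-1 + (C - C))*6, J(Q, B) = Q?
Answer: -72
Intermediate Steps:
d(t, C) = -6 (d(t, C) = (-1 + 0)*6 = -1*6 = -6)
v(V, X) = -6 + V + X (v(V, X) = (V + X) - 6 = -6 + V + X)
v(b, 3) + y(7, -6)*(-69) = (-6 + 0 + 3) + (7 - 6)*(-69) = -3 + 1*(-69) = -3 - 69 = -72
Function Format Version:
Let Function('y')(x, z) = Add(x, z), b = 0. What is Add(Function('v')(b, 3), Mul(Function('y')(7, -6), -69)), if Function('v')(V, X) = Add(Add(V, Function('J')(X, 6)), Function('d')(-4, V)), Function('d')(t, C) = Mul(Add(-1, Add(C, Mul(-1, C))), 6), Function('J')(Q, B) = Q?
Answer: -72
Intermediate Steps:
Function('d')(t, C) = -6 (Function('d')(t, C) = Mul(Add(-1, 0), 6) = Mul(-1, 6) = -6)
Function('v')(V, X) = Add(-6, V, X) (Function('v')(V, X) = Add(Add(V, X), -6) = Add(-6, V, X))
Add(Function('v')(b, 3), Mul(Function('y')(7, -6), -69)) = Add(Add(-6, 0, 3), Mul(Add(7, -6), -69)) = Add(-3, Mul(1, -69)) = Add(-3, -69) = -72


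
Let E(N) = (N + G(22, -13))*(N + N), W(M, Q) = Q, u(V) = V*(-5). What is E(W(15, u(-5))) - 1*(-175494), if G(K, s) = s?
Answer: 176094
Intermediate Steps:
u(V) = -5*V
E(N) = 2*N*(-13 + N) (E(N) = (N - 13)*(N + N) = (-13 + N)*(2*N) = 2*N*(-13 + N))
E(W(15, u(-5))) - 1*(-175494) = 2*(-5*(-5))*(-13 - 5*(-5)) - 1*(-175494) = 2*25*(-13 + 25) + 175494 = 2*25*12 + 175494 = 600 + 175494 = 176094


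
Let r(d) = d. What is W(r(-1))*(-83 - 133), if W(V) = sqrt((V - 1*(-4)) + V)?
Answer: -216*sqrt(2) ≈ -305.47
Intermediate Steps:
W(V) = sqrt(4 + 2*V) (W(V) = sqrt((V + 4) + V) = sqrt((4 + V) + V) = sqrt(4 + 2*V))
W(r(-1))*(-83 - 133) = sqrt(4 + 2*(-1))*(-83 - 133) = sqrt(4 - 2)*(-216) = sqrt(2)*(-216) = -216*sqrt(2)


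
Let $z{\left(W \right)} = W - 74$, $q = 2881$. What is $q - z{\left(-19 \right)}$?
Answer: $2974$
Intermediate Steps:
$z{\left(W \right)} = -74 + W$ ($z{\left(W \right)} = W - 74 = -74 + W$)
$q - z{\left(-19 \right)} = 2881 - \left(-74 - 19\right) = 2881 - -93 = 2881 + 93 = 2974$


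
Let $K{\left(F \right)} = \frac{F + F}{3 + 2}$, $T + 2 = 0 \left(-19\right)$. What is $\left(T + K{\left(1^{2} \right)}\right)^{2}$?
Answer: $\frac{64}{25} \approx 2.56$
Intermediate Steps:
$T = -2$ ($T = -2 + 0 \left(-19\right) = -2 + 0 = -2$)
$K{\left(F \right)} = \frac{2 F}{5}$
$\left(T + K{\left(1^{2} \right)}\right)^{2} = \left(-2 + \frac{2 \cdot 1^{2}}{5}\right)^{2} = \left(-2 + \frac{2}{5} \cdot 1\right)^{2} = \left(-2 + \frac{2}{5}\right)^{2} = \left(- \frac{8}{5}\right)^{2} = \frac{64}{25}$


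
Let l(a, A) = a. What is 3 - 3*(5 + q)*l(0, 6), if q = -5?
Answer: 3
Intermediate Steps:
3 - 3*(5 + q)*l(0, 6) = 3 - 3*(5 - 5)*0 = 3 - 0*0 = 3 - 3*0 = 3 + 0 = 3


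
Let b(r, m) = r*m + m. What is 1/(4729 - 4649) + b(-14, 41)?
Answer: -42639/80 ≈ -532.99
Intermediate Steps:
b(r, m) = m + m*r (b(r, m) = m*r + m = m + m*r)
1/(4729 - 4649) + b(-14, 41) = 1/(4729 - 4649) + 41*(1 - 14) = 1/80 + 41*(-13) = 1/80 - 533 = -42639/80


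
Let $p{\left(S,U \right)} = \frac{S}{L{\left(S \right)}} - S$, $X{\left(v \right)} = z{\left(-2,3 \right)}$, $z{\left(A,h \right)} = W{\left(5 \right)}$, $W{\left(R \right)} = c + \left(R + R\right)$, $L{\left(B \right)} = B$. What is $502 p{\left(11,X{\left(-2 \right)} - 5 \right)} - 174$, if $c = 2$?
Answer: $-5194$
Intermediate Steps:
$W{\left(R \right)} = 2 + 2 R$ ($W{\left(R \right)} = 2 + \left(R + R\right) = 2 + 2 R$)
$z{\left(A,h \right)} = 12$ ($z{\left(A,h \right)} = 2 + 2 \cdot 5 = 2 + 10 = 12$)
$X{\left(v \right)} = 12$
$p{\left(S,U \right)} = 1 - S$ ($p{\left(S,U \right)} = \frac{S}{S} - S = 1 - S$)
$502 p{\left(11,X{\left(-2 \right)} - 5 \right)} - 174 = 502 \left(1 - 11\right) - 174 = 502 \left(-10\right) - 174 = -5020 - 174 = -5194$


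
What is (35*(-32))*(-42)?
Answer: 47040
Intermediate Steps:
(35*(-32))*(-42) = -1120*(-42) = 47040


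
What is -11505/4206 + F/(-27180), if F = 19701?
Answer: -7325339/2117020 ≈ -3.4602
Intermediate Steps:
-11505/4206 + F/(-27180) = -11505/4206 + 19701/(-27180) = -11505*1/4206 + 19701*(-1/27180) = -3835/1402 - 2189/3020 = -7325339/2117020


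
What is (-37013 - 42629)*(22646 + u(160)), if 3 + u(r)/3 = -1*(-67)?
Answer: -1818863996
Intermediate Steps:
u(r) = 192 (u(r) = -9 + 3*(-1*(-67)) = -9 + 3*67 = -9 + 201 = 192)
(-37013 - 42629)*(22646 + u(160)) = (-37013 - 42629)*(22646 + 192) = -79642*22838 = -1818863996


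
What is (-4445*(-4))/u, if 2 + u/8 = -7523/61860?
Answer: -19640550/18749 ≈ -1047.6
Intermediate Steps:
u = -262486/15465 (u = -16 + 8*(-7523/61860) = -16 - 15046/15465 = -262486/15465 ≈ -16.973)
(-4445*(-4))/u = (-4445*(-4))/(-262486/15465) = 17780*(-15465/262486) = -19640550/18749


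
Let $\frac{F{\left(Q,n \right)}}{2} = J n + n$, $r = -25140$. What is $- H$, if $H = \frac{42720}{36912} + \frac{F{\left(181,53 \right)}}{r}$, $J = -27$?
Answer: $- \frac{6123491}{4833165} \approx -1.267$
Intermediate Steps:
$F{\left(Q,n \right)} = - 52 n$ ($F{\left(Q,n \right)} = 2 \left(- 27 n + n\right) = 2 \left(- 26 n\right) = - 52 n$)
$H = \frac{6123491}{4833165}$ ($H = \frac{42720}{36912} + \frac{\left(-52\right) 53}{-25140} = 42720 \cdot \frac{1}{36912} - - \frac{689}{6285} = \frac{890}{769} + \frac{689}{6285} = \frac{6123491}{4833165} \approx 1.267$)
$- H = \left(-1\right) \frac{6123491}{4833165} = - \frac{6123491}{4833165}$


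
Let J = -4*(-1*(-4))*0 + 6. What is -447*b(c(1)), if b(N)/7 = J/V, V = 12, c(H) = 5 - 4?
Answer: -3129/2 ≈ -1564.5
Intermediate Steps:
c(H) = 1
J = 6 (J = -16*0 + 6 = -4*0 + 6 = 0 + 6 = 6)
b(N) = 7/2 (b(N) = 7*(6/12) = 7*(6*(1/12)) = 7*(1/2) = 7/2)
-447*b(c(1)) = -447*7/2 = -3129/2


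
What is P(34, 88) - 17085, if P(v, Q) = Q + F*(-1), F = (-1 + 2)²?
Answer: -16998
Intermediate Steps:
F = 1 (F = 1² = 1)
P(v, Q) = -1 + Q (P(v, Q) = Q + 1*(-1) = Q - 1 = -1 + Q)
P(34, 88) - 17085 = (-1 + 88) - 17085 = 87 - 17085 = -16998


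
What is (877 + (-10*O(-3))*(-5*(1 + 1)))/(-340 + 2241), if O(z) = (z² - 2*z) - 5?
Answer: 1877/1901 ≈ 0.98738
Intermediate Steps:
O(z) = -5 + z² - 2*z
(877 + (-10*O(-3))*(-5*(1 + 1)))/(-340 + 2241) = (877 + (-10*(-5 + (-3)² - 2*(-3)))*(-5*(1 + 1)))/(-340 + 2241) = (877 + (-10*(-5 + 9 + 6))*(-5*2))/1901 = (877 - 10*10*(-10))*(1/1901) = (877 - 100*(-10))*(1/1901) = (877 + 1000)*(1/1901) = 1877*(1/1901) = 1877/1901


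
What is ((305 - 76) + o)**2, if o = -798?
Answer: 323761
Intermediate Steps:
((305 - 76) + o)**2 = ((305 - 76) - 798)**2 = (229 - 798)**2 = (-569)**2 = 323761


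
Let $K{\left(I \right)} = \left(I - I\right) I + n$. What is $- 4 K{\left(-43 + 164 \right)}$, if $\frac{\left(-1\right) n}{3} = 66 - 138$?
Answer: $-864$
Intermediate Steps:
$n = 216$ ($n = - 3 \left(66 - 138\right) = \left(-3\right) \left(-72\right) = 216$)
$K{\left(I \right)} = 216$ ($K{\left(I \right)} = \left(I - I\right) I + 216 = 0 I + 216 = 0 + 216 = 216$)
$- 4 K{\left(-43 + 164 \right)} = \left(-4\right) 216 = -864$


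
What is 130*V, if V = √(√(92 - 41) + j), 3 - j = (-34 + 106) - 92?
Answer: 130*√(23 + √51) ≈ 713.72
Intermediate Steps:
j = 23 (j = 3 - ((-34 + 106) - 92) = 3 - (72 - 92) = 3 - 1*(-20) = 3 + 20 = 23)
V = √(23 + √51) (V = √(√(92 - 41) + 23) = √(√51 + 23) = √(23 + √51) ≈ 5.4901)
130*V = 130*√(23 + √51)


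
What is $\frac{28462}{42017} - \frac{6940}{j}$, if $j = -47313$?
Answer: $\frac{1638220586}{1987950321} \approx 0.82407$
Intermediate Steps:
$\frac{28462}{42017} - \frac{6940}{j} = \frac{28462}{42017} - \frac{6940}{-47313} = 28462 \cdot \frac{1}{42017} - - \frac{6940}{47313} = \frac{28462}{42017} + \frac{6940}{47313} = \frac{1638220586}{1987950321}$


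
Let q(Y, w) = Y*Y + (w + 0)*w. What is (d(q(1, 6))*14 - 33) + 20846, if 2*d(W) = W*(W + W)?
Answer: 39979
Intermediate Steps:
q(Y, w) = Y² + w² (q(Y, w) = Y² + w*w = Y² + w²)
d(W) = W² (d(W) = (W*(W + W))/2 = (W*(2*W))/2 = (2*W²)/2 = W²)
(d(q(1, 6))*14 - 33) + 20846 = ((1² + 6²)²*14 - 33) + 20846 = ((1 + 36)²*14 - 33) + 20846 = (37²*14 - 33) + 20846 = (1369*14 - 33) + 20846 = (19166 - 33) + 20846 = 19133 + 20846 = 39979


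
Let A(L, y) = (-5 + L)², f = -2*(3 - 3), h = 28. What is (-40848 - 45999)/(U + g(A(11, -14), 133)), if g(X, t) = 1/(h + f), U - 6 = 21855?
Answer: -2431716/612109 ≈ -3.9727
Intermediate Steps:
f = 0 (f = -2*0 = 0)
U = 21861 (U = 6 + 21855 = 21861)
g(X, t) = 1/28 (g(X, t) = 1/(28 + 0) = 1/28)
(-40848 - 45999)/(U + g(A(11, -14), 133)) = (-40848 - 45999)/(21861 + 1/28) = -86847/612109/28 = -86847*28/612109 = -2431716/612109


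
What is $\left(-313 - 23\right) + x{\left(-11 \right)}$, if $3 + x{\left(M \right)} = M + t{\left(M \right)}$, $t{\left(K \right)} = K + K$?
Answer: $-372$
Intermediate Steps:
$t{\left(K \right)} = 2 K$
$x{\left(M \right)} = -3 + 3 M$ ($x{\left(M \right)} = -3 + \left(M + 2 M\right) = -3 + 3 M$)
$\left(-313 - 23\right) + x{\left(-11 \right)} = \left(-313 - 23\right) + \left(-3 + 3 \left(-11\right)\right) = -336 - 36 = -372$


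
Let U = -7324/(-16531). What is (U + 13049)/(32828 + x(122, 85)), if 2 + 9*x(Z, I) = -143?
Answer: 1941483087/4881720017 ≈ 0.39770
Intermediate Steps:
U = 7324/16531 (U = -7324*(-1/16531) = 7324/16531 ≈ 0.44305)
x(Z, I) = -145/9 (x(Z, I) = -2/9 + (1/9)*(-143) = -2/9 - 143/9 = -145/9)
(U + 13049)/(32828 + x(122, 85)) = (7324/16531 + 13049)/(32828 - 145/9) = 215720343/(16531*(295307/9)) = (215720343/16531)*(9/295307) = 1941483087/4881720017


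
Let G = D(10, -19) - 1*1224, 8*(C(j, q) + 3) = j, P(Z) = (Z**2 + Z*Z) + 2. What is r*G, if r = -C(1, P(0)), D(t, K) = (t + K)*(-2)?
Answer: -13869/4 ≈ -3467.3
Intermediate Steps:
P(Z) = 2 + 2*Z**2 (P(Z) = (Z**2 + Z**2) + 2 = 2*Z**2 + 2 = 2 + 2*Z**2)
C(j, q) = -3 + j/8
D(t, K) = -2*K - 2*t (D(t, K) = (K + t)*(-2) = -2*K - 2*t)
G = -1206 (G = (-2*(-19) - 2*10) - 1*1224 = (38 - 20) - 1224 = 18 - 1224 = -1206)
r = 23/8 (r = -(-3 + (1/8)*1) = -(-3 + 1/8) = -1*(-23/8) = 23/8 ≈ 2.8750)
r*G = (23/8)*(-1206) = -13869/4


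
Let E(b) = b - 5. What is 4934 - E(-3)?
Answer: 4942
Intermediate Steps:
E(b) = -5 + b
4934 - E(-3) = 4934 - (-5 - 3) = 4934 - 1*(-8) = 4934 + 8 = 4942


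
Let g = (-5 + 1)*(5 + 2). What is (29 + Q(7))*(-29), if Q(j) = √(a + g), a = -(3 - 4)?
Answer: -841 - 87*I*√3 ≈ -841.0 - 150.69*I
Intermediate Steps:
g = -28 (g = -4*7 = -28)
a = 1 (a = -1*(-1) = 1)
Q(j) = 3*I*√3 (Q(j) = √(1 - 28) = √(-27) = 3*I*√3)
(29 + Q(7))*(-29) = (29 + 3*I*√3)*(-29) = -841 - 87*I*√3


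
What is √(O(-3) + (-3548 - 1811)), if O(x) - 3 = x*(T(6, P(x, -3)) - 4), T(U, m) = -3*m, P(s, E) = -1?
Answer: I*√5353 ≈ 73.164*I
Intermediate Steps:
O(x) = 3 - x (O(x) = 3 + x*(-3*(-1) - 4) = 3 + x*(3 - 4) = 3 + x*(-1) = 3 - x)
√(O(-3) + (-3548 - 1811)) = √((3 - 1*(-3)) + (-3548 - 1811)) = √((3 + 3) - 5359) = √(6 - 5359) = √(-5353) = I*√5353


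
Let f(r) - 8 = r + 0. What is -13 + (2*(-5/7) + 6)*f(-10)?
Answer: -155/7 ≈ -22.143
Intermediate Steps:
f(r) = 8 + r (f(r) = 8 + (r + 0) = 8 + r)
-13 + (2*(-5/7) + 6)*f(-10) = -13 + (2*(-5/7) + 6)*(8 - 10) = -13 + (2*(-5*⅐) + 6)*(-2) = -13 + (2*(-5/7) + 6)*(-2) = -13 + (-10/7 + 6)*(-2) = -13 + (32/7)*(-2) = -13 - 64/7 = -155/7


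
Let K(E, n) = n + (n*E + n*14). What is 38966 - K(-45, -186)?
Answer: 33386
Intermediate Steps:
K(E, n) = 15*n + E*n (K(E, n) = n + (E*n + 14*n) = n + (14*n + E*n) = 15*n + E*n)
38966 - K(-45, -186) = 38966 - (-186)*(15 - 45) = 38966 - (-186)*(-30) = 38966 - 1*5580 = 38966 - 5580 = 33386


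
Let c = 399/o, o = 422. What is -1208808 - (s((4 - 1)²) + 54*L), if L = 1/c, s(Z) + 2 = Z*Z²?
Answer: -160875751/133 ≈ -1.2096e+6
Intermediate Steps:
c = 399/422 ≈ 0.94550
s(Z) = -2 + Z³ (s(Z) = -2 + Z*Z² = -2 + Z³)
L = 422/399 (L = 1/(399/422) = 422/399 ≈ 1.0576)
-1208808 - (s((4 - 1)²) + 54*L) = -1208808 - ((-2 + ((4 - 1)²)³) + 54*(422/399)) = -1208808 - ((-2 + (3²)³) + 7596/133) = -1208808 - ((-2 + 9³) + 7596/133) = -1208808 - ((-2 + 729) + 7596/133) = -1208808 - (727 + 7596/133) = -1208808 - 1*104287/133 = -1208808 - 104287/133 = -160875751/133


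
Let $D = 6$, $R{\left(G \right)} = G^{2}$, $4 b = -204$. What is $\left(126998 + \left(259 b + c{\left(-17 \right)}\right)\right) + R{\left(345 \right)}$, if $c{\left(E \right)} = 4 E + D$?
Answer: $232752$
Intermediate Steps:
$b = -51$ ($b = \frac{1}{4} \left(-204\right) = -51$)
$c{\left(E \right)} = 6 + 4 E$ ($c{\left(E \right)} = 4 E + 6 = 6 + 4 E$)
$\left(126998 + \left(259 b + c{\left(-17 \right)}\right)\right) + R{\left(345 \right)} = \left(126998 + \left(259 \left(-51\right) + \left(6 + 4 \left(-17\right)\right)\right)\right) + 345^{2} = \left(126998 + \left(-13209 + \left(6 - 68\right)\right)\right) + 119025 = \left(126998 - 13271\right) + 119025 = 113727 + 119025 = 232752$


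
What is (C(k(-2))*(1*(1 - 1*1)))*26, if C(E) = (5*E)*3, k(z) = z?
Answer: 0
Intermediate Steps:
C(E) = 15*E
(C(k(-2))*(1*(1 - 1*1)))*26 = ((15*(-2))*(1*(1 - 1*1)))*26 = -30*(1 - 1)*26 = -30*0*26 = 0*26 = 0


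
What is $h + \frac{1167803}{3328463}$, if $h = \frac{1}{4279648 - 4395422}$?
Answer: $\frac{135197896059}{385349475362} \approx 0.35084$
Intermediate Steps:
$h = - \frac{1}{115774}$ ($h = \frac{1}{-115774} = - \frac{1}{115774} \approx -8.6375 \cdot 10^{-6}$)
$h + \frac{1167803}{3328463} = - \frac{1}{115774} + \frac{1167803}{3328463} = \frac{135197896059}{385349475362}$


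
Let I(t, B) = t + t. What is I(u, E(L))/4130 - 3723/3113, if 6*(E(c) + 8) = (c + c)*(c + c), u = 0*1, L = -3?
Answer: -3723/3113 ≈ -1.1960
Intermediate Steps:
u = 0
E(c) = -8 + 2*c²/3 (E(c) = -8 + ((c + c)*(c + c))/6 = -8 + ((2*c)*(2*c))/6 = -8 + (4*c²)/6 = -8 + 2*c²/3)
I(t, B) = 2*t
I(u, E(L))/4130 - 3723/3113 = (2*0)/4130 - 3723/3113 = 0*(1/4130) - 3723*1/3113 = 0 - 3723/3113 = -3723/3113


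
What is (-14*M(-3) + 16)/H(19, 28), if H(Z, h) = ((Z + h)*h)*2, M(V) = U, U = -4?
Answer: 9/329 ≈ 0.027356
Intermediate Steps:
M(V) = -4
H(Z, h) = 2*h*(Z + h) (H(Z, h) = (h*(Z + h))*2 = 2*h*(Z + h))
(-14*M(-3) + 16)/H(19, 28) = (-14*(-4) + 16)/((2*28*(19 + 28))) = (56 + 16)/((2*28*47)) = 72/2632 = 72*(1/2632) = 9/329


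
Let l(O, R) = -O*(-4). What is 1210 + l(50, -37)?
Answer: 1410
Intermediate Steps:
l(O, R) = 4*O (l(O, R) = -(-4)*O = 4*O)
1210 + l(50, -37) = 1210 + 4*50 = 1210 + 200 = 1410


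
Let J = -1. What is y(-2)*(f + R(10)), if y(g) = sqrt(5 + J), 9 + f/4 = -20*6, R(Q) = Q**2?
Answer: -832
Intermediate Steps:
f = -516 (f = -36 + 4*(-20*6) = -36 + 4*(-120) = -36 - 480 = -516)
y(g) = 2 (y(g) = sqrt(5 - 1) = sqrt(4) = 2)
y(-2)*(f + R(10)) = 2*(-516 + 10**2) = 2*(-516 + 100) = 2*(-416) = -832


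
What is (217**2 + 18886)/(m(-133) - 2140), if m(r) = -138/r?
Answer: -8774675/284482 ≈ -30.844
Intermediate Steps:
(217**2 + 18886)/(m(-133) - 2140) = (217**2 + 18886)/(-138/(-133) - 2140) = (47089 + 18886)/(-138*(-1/133) - 2140) = 65975/(138/133 - 2140) = 65975/(-284482/133) = 65975*(-133/284482) = -8774675/284482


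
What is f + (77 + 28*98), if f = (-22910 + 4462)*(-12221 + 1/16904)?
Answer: 476388164371/2113 ≈ 2.2546e+8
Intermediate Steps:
f = 476382203598/2113 (f = -18448*(-12221 + 1/16904) = -18448*(-206583783/16904) = 476382203598/2113 ≈ 2.2545e+8)
f + (77 + 28*98) = 476382203598/2113 + (77 + 28*98) = 476382203598/2113 + (77 + 2744) = 476382203598/2113 + 2821 = 476388164371/2113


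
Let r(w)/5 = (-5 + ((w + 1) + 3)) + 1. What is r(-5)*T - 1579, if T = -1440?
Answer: 34421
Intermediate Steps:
r(w) = 5*w (r(w) = 5*((-5 + ((w + 1) + 3)) + 1) = 5*((-5 + ((1 + w) + 3)) + 1) = 5*((-5 + (4 + w)) + 1) = 5*((-1 + w) + 1) = 5*w)
r(-5)*T - 1579 = (5*(-5))*(-1440) - 1579 = -25*(-1440) - 1579 = 36000 - 1579 = 34421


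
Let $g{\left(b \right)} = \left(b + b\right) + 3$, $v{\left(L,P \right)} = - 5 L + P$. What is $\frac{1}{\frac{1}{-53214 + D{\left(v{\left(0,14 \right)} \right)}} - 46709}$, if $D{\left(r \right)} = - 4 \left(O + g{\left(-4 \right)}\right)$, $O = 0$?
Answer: $- \frac{53194}{2484638547} \approx -2.1409 \cdot 10^{-5}$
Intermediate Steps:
$v{\left(L,P \right)} = P - 5 L$
$g{\left(b \right)} = 3 + 2 b$ ($g{\left(b \right)} = 2 b + 3 = 3 + 2 b$)
$D{\left(r \right)} = 20$ ($D{\left(r \right)} = - 4 \left(0 + \left(3 + 2 \left(-4\right)\right)\right) = - 4 \left(0 + \left(3 - 8\right)\right) = - 4 \left(0 - 5\right) = \left(-4\right) \left(-5\right) = 20$)
$\frac{1}{\frac{1}{-53214 + D{\left(v{\left(0,14 \right)} \right)}} - 46709} = \frac{1}{\frac{1}{-53214 + 20} - 46709} = \frac{1}{\frac{1}{-53194} - 46709} = \frac{1}{- \frac{1}{53194} - 46709} = \frac{1}{- \frac{2484638547}{53194}} = - \frac{53194}{2484638547}$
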